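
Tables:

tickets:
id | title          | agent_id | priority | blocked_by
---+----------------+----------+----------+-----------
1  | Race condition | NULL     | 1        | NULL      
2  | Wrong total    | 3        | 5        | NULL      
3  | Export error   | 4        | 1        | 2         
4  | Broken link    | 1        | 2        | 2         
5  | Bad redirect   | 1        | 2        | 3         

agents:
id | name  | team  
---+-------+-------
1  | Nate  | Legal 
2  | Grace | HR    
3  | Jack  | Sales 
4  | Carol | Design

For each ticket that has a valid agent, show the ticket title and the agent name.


INNER JOIN keeps only tickets rows whose agent_id matches an id in agents. Walk through each ticket:
  - ticket 1 (Race condition): agent_id=NULL, no match -> dropped
  - ticket 2 (Wrong total): agent_id=3 -> matches Jack
  - ticket 3 (Export error): agent_id=4 -> matches Carol
  - ticket 4 (Broken link): agent_id=1 -> matches Nate
  - ticket 5 (Bad redirect): agent_id=1 -> matches Nate
So 1 of 5 rows is dropped.

SQL:
SELECT a.title, b.name AS agent
FROM tickets a
INNER JOIN agents b ON a.agent_id = b.id

Result:
title        | agent
-------------+------
Wrong total  | Jack 
Export error | Carol
Broken link  | Nate 
Bad redirect | Nate 


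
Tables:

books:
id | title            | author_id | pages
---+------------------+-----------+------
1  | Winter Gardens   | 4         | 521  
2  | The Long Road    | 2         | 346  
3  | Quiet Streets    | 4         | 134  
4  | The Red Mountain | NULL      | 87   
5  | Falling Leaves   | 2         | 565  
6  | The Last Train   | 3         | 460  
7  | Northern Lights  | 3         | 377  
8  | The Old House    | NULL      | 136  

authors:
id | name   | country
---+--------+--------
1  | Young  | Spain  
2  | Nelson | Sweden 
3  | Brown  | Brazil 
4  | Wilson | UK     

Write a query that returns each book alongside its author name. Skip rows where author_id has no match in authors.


INNER JOIN keeps only books rows whose author_id matches an id in authors. Walk through each book:
  - book 1 (Winter Gardens): author_id=4 -> matches Wilson
  - book 2 (The Long Road): author_id=2 -> matches Nelson
  - book 3 (Quiet Streets): author_id=4 -> matches Wilson
  - book 4 (The Red Mountain): author_id=NULL, no match -> dropped
  - book 5 (Falling Leaves): author_id=2 -> matches Nelson
  - book 6 (The Last Train): author_id=3 -> matches Brown
  - book 7 (Northern Lights): author_id=3 -> matches Brown
  - book 8 (The Old House): author_id=NULL, no match -> dropped
So 2 of 8 rows are dropped.

SQL:
SELECT a.title, b.name AS author
FROM books a
INNER JOIN authors b ON a.author_id = b.id

Result:
title           | author
----------------+-------
Winter Gardens  | Wilson
The Long Road   | Nelson
Quiet Streets   | Wilson
Falling Leaves  | Nelson
The Last Train  | Brown 
Northern Lights | Brown 


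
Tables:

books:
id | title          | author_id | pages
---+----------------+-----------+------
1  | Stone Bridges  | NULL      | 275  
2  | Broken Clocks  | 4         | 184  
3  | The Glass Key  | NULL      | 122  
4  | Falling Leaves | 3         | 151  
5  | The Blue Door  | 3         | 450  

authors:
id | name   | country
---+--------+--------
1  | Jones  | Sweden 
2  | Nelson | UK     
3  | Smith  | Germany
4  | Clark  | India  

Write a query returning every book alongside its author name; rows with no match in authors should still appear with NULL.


LEFT JOIN keeps every row from books (the left table); where author_id has no match in authors, the author columns become NULL. Walk through each book:
  - book 1 (Stone Bridges): author_id=NULL, no match -> kept with NULL
  - book 2 (Broken Clocks): author_id=4 -> matches Clark
  - book 3 (The Glass Key): author_id=NULL, no match -> kept with NULL
  - book 4 (Falling Leaves): author_id=3 -> matches Smith
  - book 5 (The Blue Door): author_id=3 -> matches Smith
All 5 rows appear; 2 have NULL author.

SQL:
SELECT a.title, b.name AS author
FROM books a
LEFT JOIN authors b ON a.author_id = b.id

Result:
title          | author
---------------+-------
Stone Bridges  | NULL  
Broken Clocks  | Clark 
The Glass Key  | NULL  
Falling Leaves | Smith 
The Blue Door  | Smith 


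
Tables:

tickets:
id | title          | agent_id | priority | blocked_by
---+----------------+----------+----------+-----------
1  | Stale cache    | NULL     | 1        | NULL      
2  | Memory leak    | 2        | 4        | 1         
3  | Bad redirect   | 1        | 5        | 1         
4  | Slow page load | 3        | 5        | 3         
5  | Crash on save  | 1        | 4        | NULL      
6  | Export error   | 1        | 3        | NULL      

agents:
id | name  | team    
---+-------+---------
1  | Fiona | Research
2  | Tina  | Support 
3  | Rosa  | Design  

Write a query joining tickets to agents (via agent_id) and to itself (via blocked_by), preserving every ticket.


Two LEFT JOINs from the same base table tickets: one to agents via agent_id, one to tickets itself via blocked_by. Both are LEFT so every ticket is preserved.
Match against agents:
  - ticket 1 (Stale cache): agent_id=NULL, no match -> kept with NULL
  - ticket 2 (Memory leak): agent_id=2 -> matches Tina
  - ticket 3 (Bad redirect): agent_id=1 -> matches Fiona
  - ticket 4 (Slow page load): agent_id=3 -> matches Rosa
  - ticket 5 (Crash on save): agent_id=1 -> matches Fiona
  - ticket 6 (Export error): agent_id=1 -> matches Fiona
Match against tickets (self):
  - ticket 1 (Stale cache): blocked_by=NULL -> NULL
  - ticket 2 (Memory leak): blocked_by=1 -> Stale cache
  - ticket 3 (Bad redirect): blocked_by=1 -> Stale cache
  - ticket 4 (Slow page load): blocked_by=3 -> Bad redirect
  - ticket 5 (Crash on save): blocked_by=NULL -> NULL
  - ticket 6 (Export error): blocked_by=NULL -> NULL

SQL:
SELECT a.title, b.name AS agent, c.title AS blocked_by
FROM tickets a
LEFT JOIN agents b ON a.agent_id = b.id
LEFT JOIN tickets c ON a.blocked_by = c.id

Result:
title          | agent | blocked_by  
---------------+-------+-------------
Stale cache    | NULL  | NULL        
Memory leak    | Tina  | Stale cache 
Bad redirect   | Fiona | Stale cache 
Slow page load | Rosa  | Bad redirect
Crash on save  | Fiona | NULL        
Export error   | Fiona | NULL        


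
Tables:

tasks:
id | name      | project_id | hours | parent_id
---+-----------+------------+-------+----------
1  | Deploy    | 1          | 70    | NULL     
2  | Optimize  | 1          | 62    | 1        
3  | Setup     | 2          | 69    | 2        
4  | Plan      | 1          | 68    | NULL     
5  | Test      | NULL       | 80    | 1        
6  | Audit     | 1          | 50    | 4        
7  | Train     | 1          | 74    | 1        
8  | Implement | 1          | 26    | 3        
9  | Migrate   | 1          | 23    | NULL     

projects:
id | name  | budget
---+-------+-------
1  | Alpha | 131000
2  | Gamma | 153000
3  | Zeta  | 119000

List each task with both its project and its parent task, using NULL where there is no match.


Two LEFT JOINs from the same base table tasks: one to projects via project_id, one to tasks itself via parent_id. Both are LEFT so every task is preserved.
Match against projects:
  - task 1 (Deploy): project_id=1 -> matches Alpha
  - task 2 (Optimize): project_id=1 -> matches Alpha
  - task 3 (Setup): project_id=2 -> matches Gamma
  - task 4 (Plan): project_id=1 -> matches Alpha
  - task 5 (Test): project_id=NULL, no match -> kept with NULL
  - task 6 (Audit): project_id=1 -> matches Alpha
  - task 7 (Train): project_id=1 -> matches Alpha
  - task 8 (Implement): project_id=1 -> matches Alpha
  - task 9 (Migrate): project_id=1 -> matches Alpha
Match against tasks (self):
  - task 1 (Deploy): parent_id=NULL -> NULL
  - task 2 (Optimize): parent_id=1 -> Deploy
  - task 3 (Setup): parent_id=2 -> Optimize
  - task 4 (Plan): parent_id=NULL -> NULL
  - task 5 (Test): parent_id=1 -> Deploy
  - task 6 (Audit): parent_id=4 -> Plan
  - task 7 (Train): parent_id=1 -> Deploy
  - task 8 (Implement): parent_id=3 -> Setup
  - task 9 (Migrate): parent_id=NULL -> NULL

SQL:
SELECT a.name, b.name AS project, c.name AS parent
FROM tasks a
LEFT JOIN projects b ON a.project_id = b.id
LEFT JOIN tasks c ON a.parent_id = c.id

Result:
name      | project | parent  
----------+---------+---------
Deploy    | Alpha   | NULL    
Optimize  | Alpha   | Deploy  
Setup     | Gamma   | Optimize
Plan      | Alpha   | NULL    
Test      | NULL    | Deploy  
Audit     | Alpha   | Plan    
Train     | Alpha   | Deploy  
Implement | Alpha   | Setup   
Migrate   | Alpha   | NULL    


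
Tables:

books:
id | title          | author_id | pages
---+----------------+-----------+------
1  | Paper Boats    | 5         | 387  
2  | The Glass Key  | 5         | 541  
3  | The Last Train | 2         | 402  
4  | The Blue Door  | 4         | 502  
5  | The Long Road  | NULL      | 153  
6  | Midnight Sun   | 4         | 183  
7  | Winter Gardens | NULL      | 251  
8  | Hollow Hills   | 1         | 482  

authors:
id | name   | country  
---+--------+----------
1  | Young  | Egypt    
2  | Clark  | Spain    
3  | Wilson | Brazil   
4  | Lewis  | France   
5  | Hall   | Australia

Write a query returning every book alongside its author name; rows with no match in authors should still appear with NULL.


LEFT JOIN keeps every row from books (the left table); where author_id has no match in authors, the author columns become NULL. Walk through each book:
  - book 1 (Paper Boats): author_id=5 -> matches Hall
  - book 2 (The Glass Key): author_id=5 -> matches Hall
  - book 3 (The Last Train): author_id=2 -> matches Clark
  - book 4 (The Blue Door): author_id=4 -> matches Lewis
  - book 5 (The Long Road): author_id=NULL, no match -> kept with NULL
  - book 6 (Midnight Sun): author_id=4 -> matches Lewis
  - book 7 (Winter Gardens): author_id=NULL, no match -> kept with NULL
  - book 8 (Hollow Hills): author_id=1 -> matches Young
All 8 rows appear; 2 have NULL author.

SQL:
SELECT a.title, b.name AS author
FROM books a
LEFT JOIN authors b ON a.author_id = b.id

Result:
title          | author
---------------+-------
Paper Boats    | Hall  
The Glass Key  | Hall  
The Last Train | Clark 
The Blue Door  | Lewis 
The Long Road  | NULL  
Midnight Sun   | Lewis 
Winter Gardens | NULL  
Hollow Hills   | Young 


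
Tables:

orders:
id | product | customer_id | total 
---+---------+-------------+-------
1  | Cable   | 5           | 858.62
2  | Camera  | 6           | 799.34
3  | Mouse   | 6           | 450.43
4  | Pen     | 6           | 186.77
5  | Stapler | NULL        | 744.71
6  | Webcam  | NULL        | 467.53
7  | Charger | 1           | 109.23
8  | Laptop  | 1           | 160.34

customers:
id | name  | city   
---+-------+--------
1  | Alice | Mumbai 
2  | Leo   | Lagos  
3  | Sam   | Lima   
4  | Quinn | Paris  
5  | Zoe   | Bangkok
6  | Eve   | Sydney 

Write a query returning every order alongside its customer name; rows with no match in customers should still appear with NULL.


LEFT JOIN keeps every row from orders (the left table); where customer_id has no match in customers, the customer columns become NULL. Walk through each order:
  - order 1 (Cable): customer_id=5 -> matches Zoe
  - order 2 (Camera): customer_id=6 -> matches Eve
  - order 3 (Mouse): customer_id=6 -> matches Eve
  - order 4 (Pen): customer_id=6 -> matches Eve
  - order 5 (Stapler): customer_id=NULL, no match -> kept with NULL
  - order 6 (Webcam): customer_id=NULL, no match -> kept with NULL
  - order 7 (Charger): customer_id=1 -> matches Alice
  - order 8 (Laptop): customer_id=1 -> matches Alice
All 8 rows appear; 2 have NULL customer.

SQL:
SELECT a.product, b.name AS customer
FROM orders a
LEFT JOIN customers b ON a.customer_id = b.id

Result:
product | customer
--------+---------
Cable   | Zoe     
Camera  | Eve     
Mouse   | Eve     
Pen     | Eve     
Stapler | NULL    
Webcam  | NULL    
Charger | Alice   
Laptop  | Alice   


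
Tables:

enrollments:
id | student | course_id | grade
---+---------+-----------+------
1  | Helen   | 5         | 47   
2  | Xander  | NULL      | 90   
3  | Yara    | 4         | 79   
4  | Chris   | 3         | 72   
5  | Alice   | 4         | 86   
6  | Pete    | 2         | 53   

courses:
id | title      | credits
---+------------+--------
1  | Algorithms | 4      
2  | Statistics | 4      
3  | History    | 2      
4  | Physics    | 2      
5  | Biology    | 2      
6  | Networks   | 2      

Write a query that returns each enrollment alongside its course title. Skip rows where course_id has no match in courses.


INNER JOIN keeps only enrollments rows whose course_id matches an id in courses. Walk through each enrollment:
  - enrollment 1 (Helen): course_id=5 -> matches Biology
  - enrollment 2 (Xander): course_id=NULL, no match -> dropped
  - enrollment 3 (Yara): course_id=4 -> matches Physics
  - enrollment 4 (Chris): course_id=3 -> matches History
  - enrollment 5 (Alice): course_id=4 -> matches Physics
  - enrollment 6 (Pete): course_id=2 -> matches Statistics
So 1 of 6 rows is dropped.

SQL:
SELECT a.student, b.title AS course
FROM enrollments a
INNER JOIN courses b ON a.course_id = b.id

Result:
student | course    
--------+-----------
Helen   | Biology   
Yara    | Physics   
Chris   | History   
Alice   | Physics   
Pete    | Statistics


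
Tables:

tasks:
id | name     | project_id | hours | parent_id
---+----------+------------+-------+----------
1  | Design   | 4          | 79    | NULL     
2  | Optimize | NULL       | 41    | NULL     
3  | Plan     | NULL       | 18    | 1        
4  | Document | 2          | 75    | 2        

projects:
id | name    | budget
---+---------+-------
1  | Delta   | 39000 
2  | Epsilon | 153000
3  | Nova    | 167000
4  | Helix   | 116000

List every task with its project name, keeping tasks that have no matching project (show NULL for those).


LEFT JOIN keeps every row from tasks (the left table); where project_id has no match in projects, the project columns become NULL. Walk through each task:
  - task 1 (Design): project_id=4 -> matches Helix
  - task 2 (Optimize): project_id=NULL, no match -> kept with NULL
  - task 3 (Plan): project_id=NULL, no match -> kept with NULL
  - task 4 (Document): project_id=2 -> matches Epsilon
All 4 rows appear; 2 have NULL project.

SQL:
SELECT a.name, b.name AS project
FROM tasks a
LEFT JOIN projects b ON a.project_id = b.id

Result:
name     | project
---------+--------
Design   | Helix  
Optimize | NULL   
Plan     | NULL   
Document | Epsilon


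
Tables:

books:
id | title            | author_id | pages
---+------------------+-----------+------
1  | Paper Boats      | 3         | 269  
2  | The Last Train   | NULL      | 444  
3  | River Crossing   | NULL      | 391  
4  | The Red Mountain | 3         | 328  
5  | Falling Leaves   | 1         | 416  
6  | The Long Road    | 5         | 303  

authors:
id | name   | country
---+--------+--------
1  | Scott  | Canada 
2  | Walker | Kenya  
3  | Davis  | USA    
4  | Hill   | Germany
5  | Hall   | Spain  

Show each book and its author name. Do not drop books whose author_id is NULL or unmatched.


LEFT JOIN keeps every row from books (the left table); where author_id has no match in authors, the author columns become NULL. Walk through each book:
  - book 1 (Paper Boats): author_id=3 -> matches Davis
  - book 2 (The Last Train): author_id=NULL, no match -> kept with NULL
  - book 3 (River Crossing): author_id=NULL, no match -> kept with NULL
  - book 4 (The Red Mountain): author_id=3 -> matches Davis
  - book 5 (Falling Leaves): author_id=1 -> matches Scott
  - book 6 (The Long Road): author_id=5 -> matches Hall
All 6 rows appear; 2 have NULL author.

SQL:
SELECT a.title, b.name AS author
FROM books a
LEFT JOIN authors b ON a.author_id = b.id

Result:
title            | author
-----------------+-------
Paper Boats      | Davis 
The Last Train   | NULL  
River Crossing   | NULL  
The Red Mountain | Davis 
Falling Leaves   | Scott 
The Long Road    | Hall  


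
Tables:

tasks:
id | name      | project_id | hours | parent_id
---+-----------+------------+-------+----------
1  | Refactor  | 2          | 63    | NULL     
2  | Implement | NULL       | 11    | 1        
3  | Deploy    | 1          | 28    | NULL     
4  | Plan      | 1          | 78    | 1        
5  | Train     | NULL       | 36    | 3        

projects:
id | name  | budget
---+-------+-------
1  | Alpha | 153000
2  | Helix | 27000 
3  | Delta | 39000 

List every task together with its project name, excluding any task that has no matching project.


INNER JOIN keeps only tasks rows whose project_id matches an id in projects. Walk through each task:
  - task 1 (Refactor): project_id=2 -> matches Helix
  - task 2 (Implement): project_id=NULL, no match -> dropped
  - task 3 (Deploy): project_id=1 -> matches Alpha
  - task 4 (Plan): project_id=1 -> matches Alpha
  - task 5 (Train): project_id=NULL, no match -> dropped
So 2 of 5 rows are dropped.

SQL:
SELECT a.name, b.name AS project
FROM tasks a
INNER JOIN projects b ON a.project_id = b.id

Result:
name     | project
---------+--------
Refactor | Helix  
Deploy   | Alpha  
Plan     | Alpha  


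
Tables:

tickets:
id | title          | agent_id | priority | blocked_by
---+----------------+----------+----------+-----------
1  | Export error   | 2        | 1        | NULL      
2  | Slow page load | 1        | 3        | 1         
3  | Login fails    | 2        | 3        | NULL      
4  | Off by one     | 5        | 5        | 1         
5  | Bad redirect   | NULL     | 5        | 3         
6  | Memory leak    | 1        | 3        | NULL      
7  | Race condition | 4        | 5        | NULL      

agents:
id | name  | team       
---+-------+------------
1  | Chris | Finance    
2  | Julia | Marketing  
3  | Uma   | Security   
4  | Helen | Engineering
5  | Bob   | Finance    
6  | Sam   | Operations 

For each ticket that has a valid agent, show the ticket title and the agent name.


INNER JOIN keeps only tickets rows whose agent_id matches an id in agents. Walk through each ticket:
  - ticket 1 (Export error): agent_id=2 -> matches Julia
  - ticket 2 (Slow page load): agent_id=1 -> matches Chris
  - ticket 3 (Login fails): agent_id=2 -> matches Julia
  - ticket 4 (Off by one): agent_id=5 -> matches Bob
  - ticket 5 (Bad redirect): agent_id=NULL, no match -> dropped
  - ticket 6 (Memory leak): agent_id=1 -> matches Chris
  - ticket 7 (Race condition): agent_id=4 -> matches Helen
So 1 of 7 rows is dropped.

SQL:
SELECT a.title, b.name AS agent
FROM tickets a
INNER JOIN agents b ON a.agent_id = b.id

Result:
title          | agent
---------------+------
Export error   | Julia
Slow page load | Chris
Login fails    | Julia
Off by one     | Bob  
Memory leak    | Chris
Race condition | Helen


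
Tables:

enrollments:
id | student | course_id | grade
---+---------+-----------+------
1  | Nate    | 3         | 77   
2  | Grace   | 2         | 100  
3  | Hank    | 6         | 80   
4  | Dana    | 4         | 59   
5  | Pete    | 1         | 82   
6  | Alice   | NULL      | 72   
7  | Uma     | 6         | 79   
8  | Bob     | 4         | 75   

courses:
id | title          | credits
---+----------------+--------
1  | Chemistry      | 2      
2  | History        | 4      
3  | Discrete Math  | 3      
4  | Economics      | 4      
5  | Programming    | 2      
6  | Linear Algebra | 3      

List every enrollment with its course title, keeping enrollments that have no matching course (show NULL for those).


LEFT JOIN keeps every row from enrollments (the left table); where course_id has no match in courses, the course columns become NULL. Walk through each enrollment:
  - enrollment 1 (Nate): course_id=3 -> matches Discrete Math
  - enrollment 2 (Grace): course_id=2 -> matches History
  - enrollment 3 (Hank): course_id=6 -> matches Linear Algebra
  - enrollment 4 (Dana): course_id=4 -> matches Economics
  - enrollment 5 (Pete): course_id=1 -> matches Chemistry
  - enrollment 6 (Alice): course_id=NULL, no match -> kept with NULL
  - enrollment 7 (Uma): course_id=6 -> matches Linear Algebra
  - enrollment 8 (Bob): course_id=4 -> matches Economics
All 8 rows appear; 1 has NULL course.

SQL:
SELECT a.student, b.title AS course
FROM enrollments a
LEFT JOIN courses b ON a.course_id = b.id

Result:
student | course        
--------+---------------
Nate    | Discrete Math 
Grace   | History       
Hank    | Linear Algebra
Dana    | Economics     
Pete    | Chemistry     
Alice   | NULL          
Uma     | Linear Algebra
Bob     | Economics     


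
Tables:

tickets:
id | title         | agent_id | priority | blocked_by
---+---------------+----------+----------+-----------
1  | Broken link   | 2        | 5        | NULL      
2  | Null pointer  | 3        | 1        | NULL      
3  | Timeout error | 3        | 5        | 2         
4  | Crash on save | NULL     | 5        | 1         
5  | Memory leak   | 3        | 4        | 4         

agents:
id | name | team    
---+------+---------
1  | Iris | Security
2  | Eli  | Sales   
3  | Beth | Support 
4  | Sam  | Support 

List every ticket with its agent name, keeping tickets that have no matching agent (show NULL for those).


LEFT JOIN keeps every row from tickets (the left table); where agent_id has no match in agents, the agent columns become NULL. Walk through each ticket:
  - ticket 1 (Broken link): agent_id=2 -> matches Eli
  - ticket 2 (Null pointer): agent_id=3 -> matches Beth
  - ticket 3 (Timeout error): agent_id=3 -> matches Beth
  - ticket 4 (Crash on save): agent_id=NULL, no match -> kept with NULL
  - ticket 5 (Memory leak): agent_id=3 -> matches Beth
All 5 rows appear; 1 has NULL agent.

SQL:
SELECT a.title, b.name AS agent
FROM tickets a
LEFT JOIN agents b ON a.agent_id = b.id

Result:
title         | agent
--------------+------
Broken link   | Eli  
Null pointer  | Beth 
Timeout error | Beth 
Crash on save | NULL 
Memory leak   | Beth 


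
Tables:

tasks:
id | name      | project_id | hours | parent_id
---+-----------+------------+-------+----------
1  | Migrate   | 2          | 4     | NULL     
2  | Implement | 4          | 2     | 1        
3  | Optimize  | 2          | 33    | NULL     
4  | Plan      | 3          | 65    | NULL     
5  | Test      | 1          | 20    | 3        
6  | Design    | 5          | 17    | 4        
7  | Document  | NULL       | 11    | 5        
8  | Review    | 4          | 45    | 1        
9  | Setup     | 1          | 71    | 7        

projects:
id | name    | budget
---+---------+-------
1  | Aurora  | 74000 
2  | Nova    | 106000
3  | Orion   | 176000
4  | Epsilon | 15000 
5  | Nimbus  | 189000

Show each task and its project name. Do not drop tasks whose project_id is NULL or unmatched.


LEFT JOIN keeps every row from tasks (the left table); where project_id has no match in projects, the project columns become NULL. Walk through each task:
  - task 1 (Migrate): project_id=2 -> matches Nova
  - task 2 (Implement): project_id=4 -> matches Epsilon
  - task 3 (Optimize): project_id=2 -> matches Nova
  - task 4 (Plan): project_id=3 -> matches Orion
  - task 5 (Test): project_id=1 -> matches Aurora
  - task 6 (Design): project_id=5 -> matches Nimbus
  - task 7 (Document): project_id=NULL, no match -> kept with NULL
  - task 8 (Review): project_id=4 -> matches Epsilon
  - task 9 (Setup): project_id=1 -> matches Aurora
All 9 rows appear; 1 has NULL project.

SQL:
SELECT a.name, b.name AS project
FROM tasks a
LEFT JOIN projects b ON a.project_id = b.id

Result:
name      | project
----------+--------
Migrate   | Nova   
Implement | Epsilon
Optimize  | Nova   
Plan      | Orion  
Test      | Aurora 
Design    | Nimbus 
Document  | NULL   
Review    | Epsilon
Setup     | Aurora 


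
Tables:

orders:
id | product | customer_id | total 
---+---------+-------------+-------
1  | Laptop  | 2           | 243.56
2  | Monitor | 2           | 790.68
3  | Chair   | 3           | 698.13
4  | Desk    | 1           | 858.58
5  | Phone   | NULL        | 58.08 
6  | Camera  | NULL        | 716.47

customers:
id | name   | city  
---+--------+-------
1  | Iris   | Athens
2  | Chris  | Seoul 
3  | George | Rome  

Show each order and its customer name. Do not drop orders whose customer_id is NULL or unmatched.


LEFT JOIN keeps every row from orders (the left table); where customer_id has no match in customers, the customer columns become NULL. Walk through each order:
  - order 1 (Laptop): customer_id=2 -> matches Chris
  - order 2 (Monitor): customer_id=2 -> matches Chris
  - order 3 (Chair): customer_id=3 -> matches George
  - order 4 (Desk): customer_id=1 -> matches Iris
  - order 5 (Phone): customer_id=NULL, no match -> kept with NULL
  - order 6 (Camera): customer_id=NULL, no match -> kept with NULL
All 6 rows appear; 2 have NULL customer.

SQL:
SELECT a.product, b.name AS customer
FROM orders a
LEFT JOIN customers b ON a.customer_id = b.id

Result:
product | customer
--------+---------
Laptop  | Chris   
Monitor | Chris   
Chair   | George  
Desk    | Iris    
Phone   | NULL    
Camera  | NULL    


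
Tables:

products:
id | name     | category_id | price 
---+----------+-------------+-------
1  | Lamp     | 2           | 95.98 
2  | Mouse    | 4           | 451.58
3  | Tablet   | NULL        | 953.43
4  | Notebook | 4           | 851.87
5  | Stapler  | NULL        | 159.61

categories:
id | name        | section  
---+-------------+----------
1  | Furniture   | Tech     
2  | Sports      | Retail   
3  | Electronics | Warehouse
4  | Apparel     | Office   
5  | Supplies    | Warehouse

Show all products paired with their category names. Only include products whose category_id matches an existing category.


INNER JOIN keeps only products rows whose category_id matches an id in categories. Walk through each product:
  - product 1 (Lamp): category_id=2 -> matches Sports
  - product 2 (Mouse): category_id=4 -> matches Apparel
  - product 3 (Tablet): category_id=NULL, no match -> dropped
  - product 4 (Notebook): category_id=4 -> matches Apparel
  - product 5 (Stapler): category_id=NULL, no match -> dropped
So 2 of 5 rows are dropped.

SQL:
SELECT a.name, b.name AS category
FROM products a
INNER JOIN categories b ON a.category_id = b.id

Result:
name     | category
---------+---------
Lamp     | Sports  
Mouse    | Apparel 
Notebook | Apparel 


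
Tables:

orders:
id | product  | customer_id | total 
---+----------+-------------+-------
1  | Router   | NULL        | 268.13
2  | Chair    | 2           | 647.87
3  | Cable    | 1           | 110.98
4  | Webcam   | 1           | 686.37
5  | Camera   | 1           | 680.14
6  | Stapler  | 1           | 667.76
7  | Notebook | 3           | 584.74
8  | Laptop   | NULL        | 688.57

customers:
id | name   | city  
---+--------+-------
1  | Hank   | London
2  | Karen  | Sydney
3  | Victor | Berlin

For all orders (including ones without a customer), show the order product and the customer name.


LEFT JOIN keeps every row from orders (the left table); where customer_id has no match in customers, the customer columns become NULL. Walk through each order:
  - order 1 (Router): customer_id=NULL, no match -> kept with NULL
  - order 2 (Chair): customer_id=2 -> matches Karen
  - order 3 (Cable): customer_id=1 -> matches Hank
  - order 4 (Webcam): customer_id=1 -> matches Hank
  - order 5 (Camera): customer_id=1 -> matches Hank
  - order 6 (Stapler): customer_id=1 -> matches Hank
  - order 7 (Notebook): customer_id=3 -> matches Victor
  - order 8 (Laptop): customer_id=NULL, no match -> kept with NULL
All 8 rows appear; 2 have NULL customer.

SQL:
SELECT a.product, b.name AS customer
FROM orders a
LEFT JOIN customers b ON a.customer_id = b.id

Result:
product  | customer
---------+---------
Router   | NULL    
Chair    | Karen   
Cable    | Hank    
Webcam   | Hank    
Camera   | Hank    
Stapler  | Hank    
Notebook | Victor  
Laptop   | NULL    


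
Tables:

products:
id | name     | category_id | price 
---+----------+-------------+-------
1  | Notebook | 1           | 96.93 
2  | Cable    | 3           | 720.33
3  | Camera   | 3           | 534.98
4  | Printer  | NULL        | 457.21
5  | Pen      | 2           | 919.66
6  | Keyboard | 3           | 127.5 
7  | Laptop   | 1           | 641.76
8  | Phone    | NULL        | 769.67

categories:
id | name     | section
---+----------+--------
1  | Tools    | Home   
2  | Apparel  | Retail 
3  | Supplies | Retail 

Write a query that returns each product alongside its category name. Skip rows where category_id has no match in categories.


INNER JOIN keeps only products rows whose category_id matches an id in categories. Walk through each product:
  - product 1 (Notebook): category_id=1 -> matches Tools
  - product 2 (Cable): category_id=3 -> matches Supplies
  - product 3 (Camera): category_id=3 -> matches Supplies
  - product 4 (Printer): category_id=NULL, no match -> dropped
  - product 5 (Pen): category_id=2 -> matches Apparel
  - product 6 (Keyboard): category_id=3 -> matches Supplies
  - product 7 (Laptop): category_id=1 -> matches Tools
  - product 8 (Phone): category_id=NULL, no match -> dropped
So 2 of 8 rows are dropped.

SQL:
SELECT a.name, b.name AS category
FROM products a
INNER JOIN categories b ON a.category_id = b.id

Result:
name     | category
---------+---------
Notebook | Tools   
Cable    | Supplies
Camera   | Supplies
Pen      | Apparel 
Keyboard | Supplies
Laptop   | Tools   


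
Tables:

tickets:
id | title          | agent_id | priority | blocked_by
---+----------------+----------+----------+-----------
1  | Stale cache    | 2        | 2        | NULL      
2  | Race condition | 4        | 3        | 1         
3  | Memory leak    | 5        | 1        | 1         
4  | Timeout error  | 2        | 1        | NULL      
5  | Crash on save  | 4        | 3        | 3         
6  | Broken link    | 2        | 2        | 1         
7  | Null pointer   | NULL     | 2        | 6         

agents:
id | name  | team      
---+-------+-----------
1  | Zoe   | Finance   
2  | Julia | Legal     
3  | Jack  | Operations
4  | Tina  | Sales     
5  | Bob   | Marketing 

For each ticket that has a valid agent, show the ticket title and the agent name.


INNER JOIN keeps only tickets rows whose agent_id matches an id in agents. Walk through each ticket:
  - ticket 1 (Stale cache): agent_id=2 -> matches Julia
  - ticket 2 (Race condition): agent_id=4 -> matches Tina
  - ticket 3 (Memory leak): agent_id=5 -> matches Bob
  - ticket 4 (Timeout error): agent_id=2 -> matches Julia
  - ticket 5 (Crash on save): agent_id=4 -> matches Tina
  - ticket 6 (Broken link): agent_id=2 -> matches Julia
  - ticket 7 (Null pointer): agent_id=NULL, no match -> dropped
So 1 of 7 rows is dropped.

SQL:
SELECT a.title, b.name AS agent
FROM tickets a
INNER JOIN agents b ON a.agent_id = b.id

Result:
title          | agent
---------------+------
Stale cache    | Julia
Race condition | Tina 
Memory leak    | Bob  
Timeout error  | Julia
Crash on save  | Tina 
Broken link    | Julia


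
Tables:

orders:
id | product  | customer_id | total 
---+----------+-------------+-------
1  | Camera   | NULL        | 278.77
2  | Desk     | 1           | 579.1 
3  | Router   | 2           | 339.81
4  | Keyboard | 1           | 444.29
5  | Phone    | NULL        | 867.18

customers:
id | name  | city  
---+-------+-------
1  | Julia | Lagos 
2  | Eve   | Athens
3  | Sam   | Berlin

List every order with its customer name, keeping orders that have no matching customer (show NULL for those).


LEFT JOIN keeps every row from orders (the left table); where customer_id has no match in customers, the customer columns become NULL. Walk through each order:
  - order 1 (Camera): customer_id=NULL, no match -> kept with NULL
  - order 2 (Desk): customer_id=1 -> matches Julia
  - order 3 (Router): customer_id=2 -> matches Eve
  - order 4 (Keyboard): customer_id=1 -> matches Julia
  - order 5 (Phone): customer_id=NULL, no match -> kept with NULL
All 5 rows appear; 2 have NULL customer.

SQL:
SELECT a.product, b.name AS customer
FROM orders a
LEFT JOIN customers b ON a.customer_id = b.id

Result:
product  | customer
---------+---------
Camera   | NULL    
Desk     | Julia   
Router   | Eve     
Keyboard | Julia   
Phone    | NULL    


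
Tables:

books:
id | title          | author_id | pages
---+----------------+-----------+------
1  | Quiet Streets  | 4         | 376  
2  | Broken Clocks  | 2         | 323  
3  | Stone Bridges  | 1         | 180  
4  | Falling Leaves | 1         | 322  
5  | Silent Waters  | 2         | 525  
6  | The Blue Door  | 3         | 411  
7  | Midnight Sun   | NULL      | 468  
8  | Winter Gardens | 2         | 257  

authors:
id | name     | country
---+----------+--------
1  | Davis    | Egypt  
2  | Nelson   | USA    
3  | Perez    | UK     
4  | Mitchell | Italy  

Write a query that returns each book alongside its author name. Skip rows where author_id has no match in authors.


INNER JOIN keeps only books rows whose author_id matches an id in authors. Walk through each book:
  - book 1 (Quiet Streets): author_id=4 -> matches Mitchell
  - book 2 (Broken Clocks): author_id=2 -> matches Nelson
  - book 3 (Stone Bridges): author_id=1 -> matches Davis
  - book 4 (Falling Leaves): author_id=1 -> matches Davis
  - book 5 (Silent Waters): author_id=2 -> matches Nelson
  - book 6 (The Blue Door): author_id=3 -> matches Perez
  - book 7 (Midnight Sun): author_id=NULL, no match -> dropped
  - book 8 (Winter Gardens): author_id=2 -> matches Nelson
So 1 of 8 rows is dropped.

SQL:
SELECT a.title, b.name AS author
FROM books a
INNER JOIN authors b ON a.author_id = b.id

Result:
title          | author  
---------------+---------
Quiet Streets  | Mitchell
Broken Clocks  | Nelson  
Stone Bridges  | Davis   
Falling Leaves | Davis   
Silent Waters  | Nelson  
The Blue Door  | Perez   
Winter Gardens | Nelson  


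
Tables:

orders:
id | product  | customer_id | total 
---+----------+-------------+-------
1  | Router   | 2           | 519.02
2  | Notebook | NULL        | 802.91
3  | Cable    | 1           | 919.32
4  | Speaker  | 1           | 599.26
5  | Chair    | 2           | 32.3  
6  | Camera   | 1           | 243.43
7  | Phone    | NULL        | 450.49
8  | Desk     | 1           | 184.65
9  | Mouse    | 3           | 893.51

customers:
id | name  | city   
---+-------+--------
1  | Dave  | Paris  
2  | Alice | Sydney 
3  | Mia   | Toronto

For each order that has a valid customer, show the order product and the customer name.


INNER JOIN keeps only orders rows whose customer_id matches an id in customers. Walk through each order:
  - order 1 (Router): customer_id=2 -> matches Alice
  - order 2 (Notebook): customer_id=NULL, no match -> dropped
  - order 3 (Cable): customer_id=1 -> matches Dave
  - order 4 (Speaker): customer_id=1 -> matches Dave
  - order 5 (Chair): customer_id=2 -> matches Alice
  - order 6 (Camera): customer_id=1 -> matches Dave
  - order 7 (Phone): customer_id=NULL, no match -> dropped
  - order 8 (Desk): customer_id=1 -> matches Dave
  - order 9 (Mouse): customer_id=3 -> matches Mia
So 2 of 9 rows are dropped.

SQL:
SELECT a.product, b.name AS customer
FROM orders a
INNER JOIN customers b ON a.customer_id = b.id

Result:
product | customer
--------+---------
Router  | Alice   
Cable   | Dave    
Speaker | Dave    
Chair   | Alice   
Camera  | Dave    
Desk    | Dave    
Mouse   | Mia     


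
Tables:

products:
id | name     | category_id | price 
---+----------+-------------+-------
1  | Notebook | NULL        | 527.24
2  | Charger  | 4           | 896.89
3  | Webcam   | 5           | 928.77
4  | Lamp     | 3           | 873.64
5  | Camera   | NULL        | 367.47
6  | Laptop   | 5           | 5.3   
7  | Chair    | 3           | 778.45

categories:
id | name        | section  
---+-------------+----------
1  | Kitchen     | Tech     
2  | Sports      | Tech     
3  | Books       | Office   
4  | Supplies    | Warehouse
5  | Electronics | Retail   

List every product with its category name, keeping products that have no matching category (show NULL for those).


LEFT JOIN keeps every row from products (the left table); where category_id has no match in categories, the category columns become NULL. Walk through each product:
  - product 1 (Notebook): category_id=NULL, no match -> kept with NULL
  - product 2 (Charger): category_id=4 -> matches Supplies
  - product 3 (Webcam): category_id=5 -> matches Electronics
  - product 4 (Lamp): category_id=3 -> matches Books
  - product 5 (Camera): category_id=NULL, no match -> kept with NULL
  - product 6 (Laptop): category_id=5 -> matches Electronics
  - product 7 (Chair): category_id=3 -> matches Books
All 7 rows appear; 2 have NULL category.

SQL:
SELECT a.name, b.name AS category
FROM products a
LEFT JOIN categories b ON a.category_id = b.id

Result:
name     | category   
---------+------------
Notebook | NULL       
Charger  | Supplies   
Webcam   | Electronics
Lamp     | Books      
Camera   | NULL       
Laptop   | Electronics
Chair    | Books      


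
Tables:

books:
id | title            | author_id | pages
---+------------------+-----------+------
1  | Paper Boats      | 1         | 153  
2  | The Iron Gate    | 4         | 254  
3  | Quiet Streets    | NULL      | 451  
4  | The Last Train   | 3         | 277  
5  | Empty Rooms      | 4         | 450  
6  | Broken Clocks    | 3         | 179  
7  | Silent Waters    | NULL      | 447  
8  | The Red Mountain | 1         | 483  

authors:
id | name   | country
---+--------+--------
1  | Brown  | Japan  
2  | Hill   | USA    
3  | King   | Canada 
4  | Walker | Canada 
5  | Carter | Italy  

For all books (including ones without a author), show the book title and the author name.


LEFT JOIN keeps every row from books (the left table); where author_id has no match in authors, the author columns become NULL. Walk through each book:
  - book 1 (Paper Boats): author_id=1 -> matches Brown
  - book 2 (The Iron Gate): author_id=4 -> matches Walker
  - book 3 (Quiet Streets): author_id=NULL, no match -> kept with NULL
  - book 4 (The Last Train): author_id=3 -> matches King
  - book 5 (Empty Rooms): author_id=4 -> matches Walker
  - book 6 (Broken Clocks): author_id=3 -> matches King
  - book 7 (Silent Waters): author_id=NULL, no match -> kept with NULL
  - book 8 (The Red Mountain): author_id=1 -> matches Brown
All 8 rows appear; 2 have NULL author.

SQL:
SELECT a.title, b.name AS author
FROM books a
LEFT JOIN authors b ON a.author_id = b.id

Result:
title            | author
-----------------+-------
Paper Boats      | Brown 
The Iron Gate    | Walker
Quiet Streets    | NULL  
The Last Train   | King  
Empty Rooms      | Walker
Broken Clocks    | King  
Silent Waters    | NULL  
The Red Mountain | Brown 


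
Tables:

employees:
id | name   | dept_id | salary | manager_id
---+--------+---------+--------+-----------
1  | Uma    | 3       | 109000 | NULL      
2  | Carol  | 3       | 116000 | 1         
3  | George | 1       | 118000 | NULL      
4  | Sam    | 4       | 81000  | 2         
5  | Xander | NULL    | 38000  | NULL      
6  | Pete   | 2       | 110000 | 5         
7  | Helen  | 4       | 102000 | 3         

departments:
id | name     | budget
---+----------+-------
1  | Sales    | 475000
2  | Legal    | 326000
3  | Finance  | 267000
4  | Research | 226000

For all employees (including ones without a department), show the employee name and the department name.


LEFT JOIN keeps every row from employees (the left table); where dept_id has no match in departments, the department columns become NULL. Walk through each employee:
  - employee 1 (Uma): dept_id=3 -> matches Finance
  - employee 2 (Carol): dept_id=3 -> matches Finance
  - employee 3 (George): dept_id=1 -> matches Sales
  - employee 4 (Sam): dept_id=4 -> matches Research
  - employee 5 (Xander): dept_id=NULL, no match -> kept with NULL
  - employee 6 (Pete): dept_id=2 -> matches Legal
  - employee 7 (Helen): dept_id=4 -> matches Research
All 7 rows appear; 1 has NULL department.

SQL:
SELECT a.name, b.name AS department
FROM employees a
LEFT JOIN departments b ON a.dept_id = b.id

Result:
name   | department
-------+-----------
Uma    | Finance   
Carol  | Finance   
George | Sales     
Sam    | Research  
Xander | NULL      
Pete   | Legal     
Helen  | Research  


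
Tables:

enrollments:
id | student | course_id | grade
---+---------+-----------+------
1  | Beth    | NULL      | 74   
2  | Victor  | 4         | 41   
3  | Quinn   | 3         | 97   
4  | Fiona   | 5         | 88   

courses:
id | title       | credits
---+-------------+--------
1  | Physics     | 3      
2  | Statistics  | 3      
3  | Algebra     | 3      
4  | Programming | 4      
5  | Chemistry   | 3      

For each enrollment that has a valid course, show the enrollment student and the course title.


INNER JOIN keeps only enrollments rows whose course_id matches an id in courses. Walk through each enrollment:
  - enrollment 1 (Beth): course_id=NULL, no match -> dropped
  - enrollment 2 (Victor): course_id=4 -> matches Programming
  - enrollment 3 (Quinn): course_id=3 -> matches Algebra
  - enrollment 4 (Fiona): course_id=5 -> matches Chemistry
So 1 of 4 rows is dropped.

SQL:
SELECT a.student, b.title AS course
FROM enrollments a
INNER JOIN courses b ON a.course_id = b.id

Result:
student | course     
--------+------------
Victor  | Programming
Quinn   | Algebra    
Fiona   | Chemistry  
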